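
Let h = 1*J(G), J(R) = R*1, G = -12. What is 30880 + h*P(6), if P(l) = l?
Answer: 30808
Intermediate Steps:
J(R) = R
h = -12 (h = 1*(-12) = -12)
30880 + h*P(6) = 30880 - 12*6 = 30880 - 72 = 30808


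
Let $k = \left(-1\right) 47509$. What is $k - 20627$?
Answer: $-68136$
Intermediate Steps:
$k = -47509$
$k - 20627 = -47509 - 20627 = -68136$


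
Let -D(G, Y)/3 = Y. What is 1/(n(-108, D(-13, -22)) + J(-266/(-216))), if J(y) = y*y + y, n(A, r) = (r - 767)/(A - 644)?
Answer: 34263/126095 ≈ 0.27172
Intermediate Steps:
D(G, Y) = -3*Y
n(A, r) = (-767 + r)/(-644 + A)
J(y) = y + y² (J(y) = y² + y = y + y²)
1/(n(-108, D(-13, -22)) + J(-266/(-216))) = 1/((-767 - 3*(-22))/(-644 - 108) + (-266/(-216))*(1 - 266/(-216))) = 1/((-767 + 66)/(-752) + (-266*(-1/216))*(1 - 266*(-1/216))) = 1/(-1/752*(-701) + 133*(1 + 133/108)/108) = 1/(701/752 + (133/108)*(241/108)) = 1/(701/752 + 32053/11664) = 1/(126095/34263) = 34263/126095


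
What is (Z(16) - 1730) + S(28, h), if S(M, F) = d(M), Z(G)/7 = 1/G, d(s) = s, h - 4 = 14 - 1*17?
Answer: -27225/16 ≈ -1701.6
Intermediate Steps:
h = 1 (h = 4 + (14 - 1*17) = 4 + (14 - 17) = 4 - 3 = 1)
Z(G) = 7/G
S(M, F) = M
(Z(16) - 1730) + S(28, h) = (7/16 - 1730) + 28 = -27673/16 + 28 = -27225/16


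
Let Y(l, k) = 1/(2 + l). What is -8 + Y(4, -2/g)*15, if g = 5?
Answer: -11/2 ≈ -5.5000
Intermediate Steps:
-8 + Y(4, -2/g)*15 = -8 + 15/(2 + 4) = -8 + 15/6 = -8 + (⅙)*15 = -8 + 5/2 = -11/2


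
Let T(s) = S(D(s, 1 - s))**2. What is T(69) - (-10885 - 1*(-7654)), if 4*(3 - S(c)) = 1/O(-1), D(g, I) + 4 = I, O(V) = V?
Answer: 51865/16 ≈ 3241.6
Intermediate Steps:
D(g, I) = -4 + I
S(c) = 13/4 (S(c) = 3 - 1/4/(-1) = 3 - 1/4*(-1) = 3 + 1/4 = 13/4)
T(s) = 169/16 (T(s) = (13/4)**2 = 169/16)
T(69) - (-10885 - 1*(-7654)) = 169/16 - (-10885 - 1*(-7654)) = 169/16 - (-10885 + 7654) = 169/16 - 1*(-3231) = 169/16 + 3231 = 51865/16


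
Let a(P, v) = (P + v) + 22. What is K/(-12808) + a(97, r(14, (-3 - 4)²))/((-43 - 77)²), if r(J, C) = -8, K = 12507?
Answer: -7444963/7684800 ≈ -0.96879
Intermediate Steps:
a(P, v) = 22 + P + v
K/(-12808) + a(97, r(14, (-3 - 4)²))/((-43 - 77)²) = 12507/(-12808) + (22 + 97 - 8)/((-43 - 77)²) = 12507*(-1/12808) + 111/((-120)²) = -12507/12808 + 111/14400 = -12507/12808 + 111*(1/14400) = -12507/12808 + 37/4800 = -7444963/7684800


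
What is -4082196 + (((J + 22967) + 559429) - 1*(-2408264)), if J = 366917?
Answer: -724619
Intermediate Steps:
-4082196 + (((J + 22967) + 559429) - 1*(-2408264)) = -4082196 + (((366917 + 22967) + 559429) - 1*(-2408264)) = -4082196 + ((389884 + 559429) + 2408264) = -4082196 + (949313 + 2408264) = -4082196 + 3357577 = -724619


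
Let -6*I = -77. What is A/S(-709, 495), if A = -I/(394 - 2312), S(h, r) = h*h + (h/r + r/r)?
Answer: 1815/136357130788 ≈ 1.3311e-8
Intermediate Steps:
I = 77/6 (I = -⅙*(-77) = 77/6 ≈ 12.833)
S(h, r) = 1 + h² + h/r (S(h, r) = h² + (h/r + 1) = h² + (1 + h/r) = 1 + h² + h/r)
A = 11/1644 (A = -77/((394 - 2312)*6) = -77/((-1918)*6) = -(-1)*77/(1918*6) = -1*(-11/1644) = 11/1644 ≈ 0.0066910)
A/S(-709, 495) = 11/(1644*(1 + (-709)² - 709/495)) = 11/(1644*(1 + 502681 - 709*1/495)) = 11/(1644*(1 + 502681 - 709/495)) = 11/(1644*(248826881/495)) = (11/1644)*(495/248826881) = 1815/136357130788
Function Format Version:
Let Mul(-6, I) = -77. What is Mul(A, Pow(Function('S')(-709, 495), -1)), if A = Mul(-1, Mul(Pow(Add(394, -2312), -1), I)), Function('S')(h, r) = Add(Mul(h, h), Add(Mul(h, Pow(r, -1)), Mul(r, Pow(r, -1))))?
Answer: Rational(1815, 136357130788) ≈ 1.3311e-8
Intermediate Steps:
I = Rational(77, 6) (I = Mul(Rational(-1, 6), -77) = Rational(77, 6) ≈ 12.833)
Function('S')(h, r) = Add(1, Pow(h, 2), Mul(h, Pow(r, -1))) (Function('S')(h, r) = Add(Pow(h, 2), Add(Mul(h, Pow(r, -1)), 1)) = Add(Pow(h, 2), Add(1, Mul(h, Pow(r, -1)))) = Add(1, Pow(h, 2), Mul(h, Pow(r, -1))))
A = Rational(11, 1644) (A = Mul(-1, Mul(Pow(Add(394, -2312), -1), Rational(77, 6))) = Mul(-1, Mul(Pow(-1918, -1), Rational(77, 6))) = Mul(-1, Mul(Rational(-1, 1918), Rational(77, 6))) = Mul(-1, Rational(-11, 1644)) = Rational(11, 1644) ≈ 0.0066910)
Mul(A, Pow(Function('S')(-709, 495), -1)) = Mul(Rational(11, 1644), Pow(Add(1, Pow(-709, 2), Mul(-709, Pow(495, -1))), -1)) = Mul(Rational(11, 1644), Pow(Add(1, 502681, Mul(-709, Rational(1, 495))), -1)) = Mul(Rational(11, 1644), Pow(Add(1, 502681, Rational(-709, 495)), -1)) = Mul(Rational(11, 1644), Pow(Rational(248826881, 495), -1)) = Mul(Rational(11, 1644), Rational(495, 248826881)) = Rational(1815, 136357130788)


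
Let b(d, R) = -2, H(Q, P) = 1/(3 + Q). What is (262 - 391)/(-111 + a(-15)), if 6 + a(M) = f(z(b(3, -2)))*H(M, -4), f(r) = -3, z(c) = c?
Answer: 516/467 ≈ 1.1049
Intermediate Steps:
a(M) = -6 - 3/(3 + M)
(262 - 391)/(-111 + a(-15)) = (262 - 391)/(-111 + 3*(-7 - 2*(-15))/(3 - 15)) = -129/(-111 + 3*(-7 + 30)/(-12)) = -129/(-111 + 3*(-1/12)*23) = -129/(-111 - 23/4) = -129/(-467/4) = -129*(-4/467) = 516/467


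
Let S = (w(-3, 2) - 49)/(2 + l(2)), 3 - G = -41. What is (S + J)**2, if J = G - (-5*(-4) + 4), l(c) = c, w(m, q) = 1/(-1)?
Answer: 225/4 ≈ 56.250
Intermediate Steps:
w(m, q) = -1
G = 44 (G = 3 - 1*(-41) = 3 + 41 = 44)
S = -25/2 (S = (-1 - 49)/(2 + 2) = -50/4 = -50*1/4 = -25/2 ≈ -12.500)
J = 20 (J = 44 - (-5*(-4) + 4) = 44 - (20 + 4) = 44 - 1*24 = 44 - 24 = 20)
(S + J)**2 = (-25/2 + 20)**2 = (15/2)**2 = 225/4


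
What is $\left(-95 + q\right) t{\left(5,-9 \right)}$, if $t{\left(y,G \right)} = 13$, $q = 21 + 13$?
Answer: $-793$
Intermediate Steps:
$q = 34$
$\left(-95 + q\right) t{\left(5,-9 \right)} = \left(-95 + 34\right) 13 = \left(-61\right) 13 = -793$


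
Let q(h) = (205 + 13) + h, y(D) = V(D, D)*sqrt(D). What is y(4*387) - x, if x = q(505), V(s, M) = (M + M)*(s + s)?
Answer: -723 + 57511296*sqrt(43) ≈ 3.7713e+8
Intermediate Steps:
V(s, M) = 4*M*s (V(s, M) = (2*M)*(2*s) = 4*M*s)
y(D) = 4*D**(5/2) (y(D) = (4*D*D)*sqrt(D) = (4*D**2)*sqrt(D) = 4*D**(5/2))
q(h) = 218 + h
x = 723 (x = 218 + 505 = 723)
y(4*387) - x = 4*(4*387)**(5/2) - 1*723 = 4*1548**(5/2) - 723 = 4*(14377824*sqrt(43)) - 723 = 57511296*sqrt(43) - 723 = -723 + 57511296*sqrt(43)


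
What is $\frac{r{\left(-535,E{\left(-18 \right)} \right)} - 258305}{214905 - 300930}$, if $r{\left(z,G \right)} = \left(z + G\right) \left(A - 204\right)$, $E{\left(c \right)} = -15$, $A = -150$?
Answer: $\frac{12721}{17205} \approx 0.73938$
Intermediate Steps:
$r{\left(z,G \right)} = - 354 G - 354 z$ ($r{\left(z,G \right)} = \left(z + G\right) \left(-150 - 204\right) = \left(G + z\right) \left(-354\right) = - 354 G - 354 z$)
$\frac{r{\left(-535,E{\left(-18 \right)} \right)} - 258305}{214905 - 300930} = \frac{\left(\left(-354\right) \left(-15\right) - -189390\right) - 258305}{214905 - 300930} = \frac{\left(5310 + 189390\right) - 258305}{-86025} = \left(194700 - 258305\right) \left(- \frac{1}{86025}\right) = \left(-63605\right) \left(- \frac{1}{86025}\right) = \frac{12721}{17205}$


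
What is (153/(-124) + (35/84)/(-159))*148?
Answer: -2706032/14787 ≈ -183.00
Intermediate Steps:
(153/(-124) + (35/84)/(-159))*148 = (153*(-1/124) + (35*(1/84))*(-1/159))*148 = (-153/124 + (5/12)*(-1/159))*148 = (-153/124 - 5/1908)*148 = -18284/14787*148 = -2706032/14787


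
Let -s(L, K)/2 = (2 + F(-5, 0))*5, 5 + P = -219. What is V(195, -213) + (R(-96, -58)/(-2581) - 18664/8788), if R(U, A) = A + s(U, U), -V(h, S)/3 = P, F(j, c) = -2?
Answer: 130987296/195533 ≈ 669.90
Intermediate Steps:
P = -224 (P = -5 - 219 = -224)
s(L, K) = 0 (s(L, K) = -2*(2 - 2)*5 = -0*5 = -2*0 = 0)
V(h, S) = 672 (V(h, S) = -3*(-224) = 672)
R(U, A) = A (R(U, A) = A + 0 = A)
V(195, -213) + (R(-96, -58)/(-2581) - 18664/8788) = 672 + (-58/(-2581) - 18664/8788) = 672 + (-58*(-1/2581) - 18664*1/8788) = 672 + (2/89 - 4666/2197) = 672 - 410880/195533 = 130987296/195533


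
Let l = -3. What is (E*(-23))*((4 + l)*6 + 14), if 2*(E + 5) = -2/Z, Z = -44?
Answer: 25185/11 ≈ 2289.5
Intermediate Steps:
E = -219/44 (E = -5 + (-2/(-44))/2 = -5 + (-2*(-1/44))/2 = -5 + (½)*(1/22) = -5 + 1/44 = -219/44 ≈ -4.9773)
(E*(-23))*((4 + l)*6 + 14) = (-219/44*(-23))*((4 - 3)*6 + 14) = 5037*(1*6 + 14)/44 = 5037*(6 + 14)/44 = (5037/44)*20 = 25185/11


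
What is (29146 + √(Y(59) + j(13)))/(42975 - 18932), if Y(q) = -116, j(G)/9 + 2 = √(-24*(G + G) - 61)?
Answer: 29146/24043 + √(-134 + 9*I*√685)/24043 ≈ 1.2126 + 0.00059187*I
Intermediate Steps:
j(G) = -18 + 9*√(-61 - 48*G) (j(G) = -18 + 9*√(-24*(G + G) - 61) = -18 + 9*√(-48*G - 61) = -18 + 9*√(-61 - 48*G))
(29146 + √(Y(59) + j(13)))/(42975 - 18932) = (29146 + √(-116 + (-18 + 9*√(-61 - 48*13))))/(42975 - 18932) = (29146 + √(-116 + (-18 + 9*√(-61 - 624))))/24043 = (29146 + √(-116 + (-18 + 9*√(-685))))*(1/24043) = (29146 + √(-116 + (-18 + 9*(I*√685))))*(1/24043) = (29146 + √(-116 + (-18 + 9*I*√685)))*(1/24043) = (29146 + √(-134 + 9*I*√685))*(1/24043) = 29146/24043 + √(-134 + 9*I*√685)/24043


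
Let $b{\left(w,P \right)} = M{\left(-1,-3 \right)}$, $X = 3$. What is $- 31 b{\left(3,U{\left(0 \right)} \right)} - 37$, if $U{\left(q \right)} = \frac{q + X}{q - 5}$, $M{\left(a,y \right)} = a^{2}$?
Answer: $-68$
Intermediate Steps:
$U{\left(q \right)} = \frac{3 + q}{-5 + q}$ ($U{\left(q \right)} = \frac{q + 3}{q - 5} = \frac{3 + q}{-5 + q}$)
$b{\left(w,P \right)} = 1$ ($b{\left(w,P \right)} = \left(-1\right)^{2} = 1$)
$- 31 b{\left(3,U{\left(0 \right)} \right)} - 37 = \left(-31\right) 1 - 37 = -31 - 37 = -68$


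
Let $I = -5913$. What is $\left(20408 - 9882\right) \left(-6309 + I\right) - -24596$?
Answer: $-128624176$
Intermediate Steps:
$\left(20408 - 9882\right) \left(-6309 + I\right) - -24596 = \left(20408 - 9882\right) \left(-6309 - 5913\right) - -24596 = 10526 \left(-12222\right) + 24596 = -128648772 + 24596 = -128624176$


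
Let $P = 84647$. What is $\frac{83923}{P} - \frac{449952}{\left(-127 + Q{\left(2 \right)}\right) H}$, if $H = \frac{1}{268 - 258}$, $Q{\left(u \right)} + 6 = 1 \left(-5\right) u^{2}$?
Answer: $\frac{126961236553}{4316997} \approx 29410.0$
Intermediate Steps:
$Q{\left(u \right)} = -6 - 5 u^{2}$ ($Q{\left(u \right)} = -6 + 1 \left(-5\right) u^{2} = -6 - 5 u^{2}$)
$H = \frac{1}{10} \approx 0.1$
$\frac{83923}{P} - \frac{449952}{\left(-127 + Q{\left(2 \right)}\right) H} = \frac{83923}{84647} - \frac{449952}{\left(-127 - \left(6 + 5 \cdot 2^{2}\right)\right) \frac{1}{10}} = 83923 \cdot \frac{1}{84647} - \frac{449952}{\left(-127 - 26\right) \frac{1}{10}} = \frac{83923}{84647} - \frac{449952}{\left(-127 - 26\right) \frac{1}{10}} = \frac{83923}{84647} - \frac{449952}{\left(-153\right) \frac{1}{10}} = \frac{83923}{84647} - \frac{449952}{- \frac{153}{10}} = \frac{83923}{84647} - - \frac{1499840}{51} = \frac{83923}{84647} + \frac{1499840}{51} = \frac{126961236553}{4316997}$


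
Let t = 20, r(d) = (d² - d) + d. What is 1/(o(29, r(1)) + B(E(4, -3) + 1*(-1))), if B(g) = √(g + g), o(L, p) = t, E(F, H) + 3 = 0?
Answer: 5/102 - I*√2/204 ≈ 0.04902 - 0.0069324*I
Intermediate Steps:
E(F, H) = -3 (E(F, H) = -3 + 0 = -3)
r(d) = d²
o(L, p) = 20
B(g) = √2*√g (B(g) = √(2*g) = √2*√g)
1/(o(29, r(1)) + B(E(4, -3) + 1*(-1))) = 1/(20 + √2*√(-3 + 1*(-1))) = 1/(20 + √2*√(-3 - 1)) = 1/(20 + √2*√(-4)) = 1/(20 + √2*(2*I)) = 1/(20 + 2*I*√2)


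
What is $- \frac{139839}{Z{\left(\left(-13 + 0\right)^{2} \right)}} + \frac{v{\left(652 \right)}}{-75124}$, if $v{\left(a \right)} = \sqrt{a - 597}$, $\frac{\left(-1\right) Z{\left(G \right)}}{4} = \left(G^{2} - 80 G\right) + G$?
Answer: $\frac{46613}{20280} - \frac{\sqrt{55}}{75124} \approx 2.2984$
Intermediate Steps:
$Z{\left(G \right)} = - 4 G^{2} + 316 G$ ($Z{\left(G \right)} = - 4 \left(\left(G^{2} - 80 G\right) + G\right) = - 4 \left(G^{2} - 79 G\right) = - 4 G^{2} + 316 G$)
$v{\left(a \right)} = \sqrt{-597 + a}$
$- \frac{139839}{Z{\left(\left(-13 + 0\right)^{2} \right)}} + \frac{v{\left(652 \right)}}{-75124} = - \frac{139839}{4 \left(-13 + 0\right)^{2} \left(79 - \left(-13 + 0\right)^{2}\right)} + \frac{\sqrt{-597 + 652}}{-75124} = - \frac{139839}{4 \left(-13\right)^{2} \left(79 - \left(-13\right)^{2}\right)} + \sqrt{55} \left(- \frac{1}{75124}\right) = - \frac{139839}{4 \cdot 169 \left(79 - 169\right)} - \frac{\sqrt{55}}{75124} = - \frac{139839}{4 \cdot 169 \left(-90\right)} - \frac{\sqrt{55}}{75124} = - \frac{139839}{-60840} - \frac{\sqrt{55}}{75124} = \left(-139839\right) \left(- \frac{1}{60840}\right) - \frac{\sqrt{55}}{75124} = \frac{46613}{20280} - \frac{\sqrt{55}}{75124}$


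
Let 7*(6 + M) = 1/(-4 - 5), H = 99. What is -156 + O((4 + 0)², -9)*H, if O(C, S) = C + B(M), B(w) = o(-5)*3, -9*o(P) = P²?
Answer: 603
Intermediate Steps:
o(P) = -P²/9
M = -379/63 (M = -6 + 1/(7*(-4 - 5)) = -6 + (⅐)/(-9) = -6 + (⅐)*(-⅑) = -6 - 1/63 = -379/63 ≈ -6.0159)
B(w) = -25/3 (B(w) = -⅑*(-5)²*3 = -⅑*25*3 = -25/9*3 = -25/3)
O(C, S) = -25/3 + C (O(C, S) = C - 25/3 = -25/3 + C)
-156 + O((4 + 0)², -9)*H = -156 + (-25/3 + (4 + 0)²)*99 = -156 + (-25/3 + 4²)*99 = -156 + (-25/3 + 16)*99 = -156 + (23/3)*99 = -156 + 759 = 603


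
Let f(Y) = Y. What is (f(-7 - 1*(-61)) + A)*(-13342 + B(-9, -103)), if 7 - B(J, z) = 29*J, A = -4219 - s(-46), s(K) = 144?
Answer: 56335866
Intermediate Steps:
A = -4363 (A = -4219 - 1*144 = -4219 - 144 = -4363)
B(J, z) = 7 - 29*J
(f(-7 - 1*(-61)) + A)*(-13342 + B(-9, -103)) = ((-7 - 1*(-61)) - 4363)*(-13342 + (7 - 29*(-9))) = ((-7 + 61) - 4363)*(-13342 + (7 + 261)) = (54 - 4363)*(-13342 + 268) = -4309*(-13074) = 56335866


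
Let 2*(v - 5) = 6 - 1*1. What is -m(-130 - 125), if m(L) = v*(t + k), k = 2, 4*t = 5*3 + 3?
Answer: -195/4 ≈ -48.750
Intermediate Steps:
t = 9/2 (t = (5*3 + 3)/4 = (15 + 3)/4 = (¼)*18 = 9/2 ≈ 4.5000)
v = 15/2 (v = 5 + (6 - 1*1)/2 = 5 + (6 - 1)/2 = 5 + (½)*5 = 5 + 5/2 = 15/2 ≈ 7.5000)
m(L) = 195/4 (m(L) = 15*(9/2 + 2)/2 = (15/2)*(13/2) = 195/4)
-m(-130 - 125) = -1*195/4 = -195/4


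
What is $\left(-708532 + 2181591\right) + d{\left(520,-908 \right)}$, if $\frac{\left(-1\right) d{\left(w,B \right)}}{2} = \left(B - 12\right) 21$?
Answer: $1511699$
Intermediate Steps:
$d{\left(w,B \right)} = 504 - 42 B$ ($d{\left(w,B \right)} = - 2 \left(B - 12\right) 21 = - 2 \left(-12 + B\right) 21 = - 2 \left(-252 + 21 B\right) = 504 - 42 B$)
$\left(-708532 + 2181591\right) + d{\left(520,-908 \right)} = \left(-708532 + 2181591\right) + \left(504 - -38136\right) = 1473059 + \left(504 + 38136\right) = 1473059 + 38640 = 1511699$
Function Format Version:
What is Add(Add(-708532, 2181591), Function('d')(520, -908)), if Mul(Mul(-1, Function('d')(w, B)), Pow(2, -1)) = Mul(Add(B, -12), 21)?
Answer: 1511699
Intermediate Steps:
Function('d')(w, B) = Add(504, Mul(-42, B)) (Function('d')(w, B) = Mul(-2, Mul(Add(B, -12), 21)) = Mul(-2, Mul(Add(-12, B), 21)) = Mul(-2, Add(-252, Mul(21, B))) = Add(504, Mul(-42, B)))
Add(Add(-708532, 2181591), Function('d')(520, -908)) = Add(Add(-708532, 2181591), Add(504, Mul(-42, -908))) = Add(1473059, Add(504, 38136)) = Add(1473059, 38640) = 1511699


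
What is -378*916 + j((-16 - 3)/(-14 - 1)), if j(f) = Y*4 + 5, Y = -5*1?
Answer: -346263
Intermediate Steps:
Y = -5
j(f) = -15 (j(f) = -5*4 + 5 = -20 + 5 = -15)
-378*916 + j((-16 - 3)/(-14 - 1)) = -378*916 - 15 = -346248 - 15 = -346263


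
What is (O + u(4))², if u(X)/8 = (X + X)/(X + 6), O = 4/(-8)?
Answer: 3481/100 ≈ 34.810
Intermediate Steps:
O = -½ (O = 4*(-⅛) = -½ ≈ -0.50000)
u(X) = 16*X/(6 + X) (u(X) = 8*((X + X)/(X + 6)) = 8*((2*X)/(6 + X)) = 8*(2*X/(6 + X)) = 16*X/(6 + X))
(O + u(4))² = (-½ + 16*4/(6 + 4))² = (-½ + 16*4/10)² = (-½ + 16*4*(⅒))² = (-½ + 32/5)² = (59/10)² = 3481/100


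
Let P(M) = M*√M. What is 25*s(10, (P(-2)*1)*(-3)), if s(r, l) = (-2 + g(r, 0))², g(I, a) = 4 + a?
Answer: 100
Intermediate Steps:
P(M) = M^(3/2)
s(r, l) = 4 (s(r, l) = (-2 + (4 + 0))² = (-2 + 4)² = 2² = 4)
25*s(10, (P(-2)*1)*(-3)) = 25*4 = 100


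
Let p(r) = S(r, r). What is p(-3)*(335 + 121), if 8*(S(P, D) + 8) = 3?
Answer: -3477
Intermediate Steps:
S(P, D) = -61/8 (S(P, D) = -8 + (⅛)*3 = -8 + 3/8 = -61/8)
p(r) = -61/8
p(-3)*(335 + 121) = -61*(335 + 121)/8 = -61/8*456 = -3477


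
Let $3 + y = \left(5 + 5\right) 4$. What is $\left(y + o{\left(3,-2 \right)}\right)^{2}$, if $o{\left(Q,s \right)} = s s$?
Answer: $1681$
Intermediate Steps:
$y = 37$ ($y = -3 + \left(5 + 5\right) 4 = -3 + 10 \cdot 4 = -3 + 40 = 37$)
$o{\left(Q,s \right)} = s^{2}$
$\left(y + o{\left(3,-2 \right)}\right)^{2} = \left(37 + \left(-2\right)^{2}\right)^{2} = \left(37 + 4\right)^{2} = 41^{2} = 1681$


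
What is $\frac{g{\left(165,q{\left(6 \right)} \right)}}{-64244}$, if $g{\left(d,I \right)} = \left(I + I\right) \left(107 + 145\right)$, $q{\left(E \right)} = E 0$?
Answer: $0$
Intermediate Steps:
$q{\left(E \right)} = 0$
$g{\left(d,I \right)} = 504 I$ ($g{\left(d,I \right)} = 2 I 252 = 504 I$)
$\frac{g{\left(165,q{\left(6 \right)} \right)}}{-64244} = \frac{504 \cdot 0}{-64244} = 0 \left(- \frac{1}{64244}\right) = 0$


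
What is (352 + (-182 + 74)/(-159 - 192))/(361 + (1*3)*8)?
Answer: 916/1001 ≈ 0.91508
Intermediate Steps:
(352 + (-182 + 74)/(-159 - 192))/(361 + (1*3)*8) = (352 - 108/(-351))/(361 + 3*8) = (352 - 108*(-1/351))/(361 + 24) = (352 + 4/13)/385 = (4580/13)*(1/385) = 916/1001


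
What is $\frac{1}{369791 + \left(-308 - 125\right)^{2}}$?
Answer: $\frac{1}{557280} \approx 1.7944 \cdot 10^{-6}$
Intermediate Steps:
$\frac{1}{369791 + \left(-308 - 125\right)^{2}} = \frac{1}{369791 + \left(-433\right)^{2}} = \frac{1}{369791 + 187489} = \frac{1}{557280}$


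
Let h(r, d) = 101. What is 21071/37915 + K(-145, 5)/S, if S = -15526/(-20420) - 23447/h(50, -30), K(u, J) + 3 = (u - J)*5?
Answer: 34468787587247/9046890832405 ≈ 3.8100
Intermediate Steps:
K(u, J) = -3 - 5*J + 5*u (K(u, J) = -3 + (u - J)*5 = -3 + (-5*J + 5*u) = -3 - 5*J + 5*u)
S = -238609807/1031210 (S = -15526/(-20420) - 23447/101 = -15526*(-1/20420) - 23447*1/101 = 7763/10210 - 23447/101 = -238609807/1031210 ≈ -231.39)
21071/37915 + K(-145, 5)/S = 21071/37915 + (-3 - 5*5 + 5*(-145))/(-238609807/1031210) = 21071*(1/37915) + (-3 - 25 - 725)*(-1031210/238609807) = 21071/37915 - 753*(-1031210/238609807) = 21071/37915 + 776501130/238609807 = 34468787587247/9046890832405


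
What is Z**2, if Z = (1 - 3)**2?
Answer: 16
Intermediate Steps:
Z = 4 (Z = (-2)**2 = 4)
Z**2 = 4**2 = 16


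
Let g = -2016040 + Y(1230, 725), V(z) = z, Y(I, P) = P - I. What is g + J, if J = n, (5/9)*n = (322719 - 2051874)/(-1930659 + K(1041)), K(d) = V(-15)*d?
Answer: -1308248663617/648758 ≈ -2.0165e+6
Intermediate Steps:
K(d) = -15*d
n = 1037493/648758 (n = 9*((322719 - 2051874)/(-1930659 - 15*1041))/5 = 9*(-1729155/(-1930659 - 15615))/5 = 9*(-1729155/(-1946274))/5 = 9*(-1729155*(-1/1946274))/5 = (9/5)*(576385/648758) = 1037493/648758 ≈ 1.5992)
g = -2016545 (g = -2016040 + (725 - 1*1230) = -2016040 + (725 - 1230) = -2016040 - 505 = -2016545)
J = 1037493/648758 ≈ 1.5992
g + J = -2016545 + 1037493/648758 = -1308248663617/648758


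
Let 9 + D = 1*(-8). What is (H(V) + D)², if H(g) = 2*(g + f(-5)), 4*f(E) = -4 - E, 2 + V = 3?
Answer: 841/4 ≈ 210.25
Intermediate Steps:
V = 1 (V = -2 + 3 = 1)
f(E) = -1 - E/4 (f(E) = (-4 - E)/4 = -1 - E/4)
D = -17 (D = -9 + 1*(-8) = -9 - 8 = -17)
H(g) = ½ + 2*g (H(g) = 2*(g + (-1 - ¼*(-5))) = 2*(g + (-1 + 5/4)) = 2*(g + ¼) = 2*(¼ + g) = ½ + 2*g)
(H(V) + D)² = ((½ + 2*1) - 17)² = ((½ + 2) - 17)² = (5/2 - 17)² = (-29/2)² = 841/4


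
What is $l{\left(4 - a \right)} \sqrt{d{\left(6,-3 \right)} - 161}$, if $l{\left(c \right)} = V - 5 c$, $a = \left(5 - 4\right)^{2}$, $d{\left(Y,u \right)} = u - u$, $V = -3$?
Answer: $- 18 i \sqrt{161} \approx - 228.39 i$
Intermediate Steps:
$d{\left(Y,u \right)} = 0$
$a = 1$ ($a = 1^{2} = 1$)
$l{\left(c \right)} = -3 - 5 c$
$l{\left(4 - a \right)} \sqrt{d{\left(6,-3 \right)} - 161} = \left(-3 - 5 \left(4 - 1\right)\right) \sqrt{0 - 161} = \left(-3 - 5 \left(4 - 1\right)\right) \sqrt{-161} = \left(-3 - 15\right) i \sqrt{161} = - 18 i \sqrt{161}$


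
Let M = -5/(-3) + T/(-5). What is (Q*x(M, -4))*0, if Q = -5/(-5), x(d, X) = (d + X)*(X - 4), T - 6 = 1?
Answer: 0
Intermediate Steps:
T = 7 (T = 6 + 1 = 7)
M = 4/15 (M = -5/(-3) + 7/(-5) = -5*(-1/3) + 7*(-1/5) = 5/3 - 7/5 = 4/15 ≈ 0.26667)
x(d, X) = (-4 + X)*(X + d) (x(d, X) = (X + d)*(-4 + X) = (-4 + X)*(X + d))
Q = 1 (Q = -5*(-1/5) = 1)
(Q*x(M, -4))*0 = (1*((-4)**2 - 4*(-4) - 4*4/15 - 4*4/15))*0 = (1*(16 + 16 - 16/15 - 16/15))*0 = (1*(448/15))*0 = (448/15)*0 = 0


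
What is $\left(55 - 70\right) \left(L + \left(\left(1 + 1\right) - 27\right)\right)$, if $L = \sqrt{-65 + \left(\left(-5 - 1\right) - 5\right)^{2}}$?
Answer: $375 - 30 \sqrt{14} \approx 262.75$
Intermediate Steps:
$L = 2 \sqrt{14}$ ($L = \sqrt{-65 + \left(-6 - 5\right)^{2}} = \sqrt{-65 + \left(-11\right)^{2}} = \sqrt{-65 + 121} = \sqrt{56} = 2 \sqrt{14} \approx 7.4833$)
$\left(55 - 70\right) \left(L + \left(\left(1 + 1\right) - 27\right)\right) = \left(55 - 70\right) \left(2 \sqrt{14} + \left(\left(1 + 1\right) - 27\right)\right) = \left(55 - 70\right) \left(2 \sqrt{14} + \left(2 - 27\right)\right) = - 15 \left(2 \sqrt{14} - 25\right) = - 15 \left(-25 + 2 \sqrt{14}\right) = 375 - 30 \sqrt{14}$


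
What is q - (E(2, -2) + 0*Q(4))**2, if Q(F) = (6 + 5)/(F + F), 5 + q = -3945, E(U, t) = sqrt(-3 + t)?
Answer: -3945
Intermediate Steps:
q = -3950 (q = -5 - 3945 = -3950)
Q(F) = 11/(2*F) (Q(F) = 11/((2*F)) = 11*(1/(2*F)) = 11/(2*F))
q - (E(2, -2) + 0*Q(4))**2 = -3950 - (sqrt(-3 - 2) + 0*((11/2)/4))**2 = -3950 - (sqrt(-5) + 0*((11/2)*(1/4)))**2 = -3950 - (I*sqrt(5) + 0*(11/8))**2 = -3950 - (I*sqrt(5) + 0)**2 = -3950 - (I*sqrt(5))**2 = -3950 - 1*(-5) = -3950 + 5 = -3945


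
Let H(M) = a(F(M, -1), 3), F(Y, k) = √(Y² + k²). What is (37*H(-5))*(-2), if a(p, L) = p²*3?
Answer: -5772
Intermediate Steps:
a(p, L) = 3*p²
H(M) = 3 + 3*M² (H(M) = 3*(√(M² + (-1)²))² = 3*(√(M² + 1))² = 3*(√(1 + M²))² = 3*(1 + M²) = 3 + 3*M²)
(37*H(-5))*(-2) = (37*(3 + 3*(-5)²))*(-2) = (37*(3 + 3*25))*(-2) = (37*(3 + 75))*(-2) = (37*78)*(-2) = 2886*(-2) = -5772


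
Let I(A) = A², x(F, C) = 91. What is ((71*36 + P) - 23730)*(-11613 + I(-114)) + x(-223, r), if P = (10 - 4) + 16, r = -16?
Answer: -29253125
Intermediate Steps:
P = 22 (P = 6 + 16 = 22)
((71*36 + P) - 23730)*(-11613 + I(-114)) + x(-223, r) = ((71*36 + 22) - 23730)*(-11613 + (-114)²) + 91 = ((2556 + 22) - 23730)*(-11613 + 12996) + 91 = (2578 - 23730)*1383 + 91 = -21152*1383 + 91 = -29253216 + 91 = -29253125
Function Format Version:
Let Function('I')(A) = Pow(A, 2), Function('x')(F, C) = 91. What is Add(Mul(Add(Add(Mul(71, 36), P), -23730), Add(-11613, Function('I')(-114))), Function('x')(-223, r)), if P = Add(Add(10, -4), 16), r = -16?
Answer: -29253125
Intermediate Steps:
P = 22 (P = Add(6, 16) = 22)
Add(Mul(Add(Add(Mul(71, 36), P), -23730), Add(-11613, Function('I')(-114))), Function('x')(-223, r)) = Add(Mul(Add(Add(Mul(71, 36), 22), -23730), Add(-11613, Pow(-114, 2))), 91) = Add(Mul(Add(Add(2556, 22), -23730), Add(-11613, 12996)), 91) = Add(Mul(Add(2578, -23730), 1383), 91) = Add(Mul(-21152, 1383), 91) = Add(-29253216, 91) = -29253125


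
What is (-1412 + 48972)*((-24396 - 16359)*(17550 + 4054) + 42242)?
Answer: -41873192681680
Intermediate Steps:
(-1412 + 48972)*((-24396 - 16359)*(17550 + 4054) + 42242) = 47560*(-40755*21604 + 42242) = 47560*(-880471020 + 42242) = 47560*(-880428778) = -41873192681680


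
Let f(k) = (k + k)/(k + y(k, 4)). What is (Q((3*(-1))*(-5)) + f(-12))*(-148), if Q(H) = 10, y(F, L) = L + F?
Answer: -8288/5 ≈ -1657.6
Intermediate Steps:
y(F, L) = F + L
f(k) = 2*k/(4 + 2*k) (f(k) = (k + k)/(k + (k + 4)) = (2*k)/(k + (4 + k)) = (2*k)/(4 + 2*k) = 2*k/(4 + 2*k))
(Q((3*(-1))*(-5)) + f(-12))*(-148) = (10 - 12/(2 - 12))*(-148) = (10 - 12/(-10))*(-148) = (10 - 12*(-⅒))*(-148) = (10 + 6/5)*(-148) = (56/5)*(-148) = -8288/5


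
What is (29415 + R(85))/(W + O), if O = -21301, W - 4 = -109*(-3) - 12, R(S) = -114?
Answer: -9767/6994 ≈ -1.3965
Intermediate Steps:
W = 319 (W = 4 + (-109*(-3) - 12) = 4 + (327 - 12) = 4 + 315 = 319)
(29415 + R(85))/(W + O) = (29415 - 114)/(319 - 21301) = 29301/(-20982) = 29301*(-1/20982) = -9767/6994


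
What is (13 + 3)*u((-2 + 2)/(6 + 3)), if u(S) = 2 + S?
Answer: 32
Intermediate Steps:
(13 + 3)*u((-2 + 2)/(6 + 3)) = (13 + 3)*(2 + (-2 + 2)/(6 + 3)) = 16*(2 + 0/9) = 16*(2 + 0*(⅑)) = 16*(2 + 0) = 16*2 = 32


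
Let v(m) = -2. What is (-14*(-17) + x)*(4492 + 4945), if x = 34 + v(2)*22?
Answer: 2151636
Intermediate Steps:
x = -10 (x = 34 - 2*22 = 34 - 44 = -10)
(-14*(-17) + x)*(4492 + 4945) = (-14*(-17) - 10)*(4492 + 4945) = (238 - 10)*9437 = 228*9437 = 2151636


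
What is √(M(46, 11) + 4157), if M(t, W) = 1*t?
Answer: 3*√467 ≈ 64.831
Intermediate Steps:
M(t, W) = t
√(M(46, 11) + 4157) = √(46 + 4157) = √4203 = 3*√467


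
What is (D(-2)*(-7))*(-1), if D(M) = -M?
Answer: 14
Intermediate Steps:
(D(-2)*(-7))*(-1) = (-1*(-2)*(-7))*(-1) = (2*(-7))*(-1) = -14*(-1) = 14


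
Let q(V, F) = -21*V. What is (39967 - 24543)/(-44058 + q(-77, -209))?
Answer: -15424/42441 ≈ -0.36342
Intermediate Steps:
(39967 - 24543)/(-44058 + q(-77, -209)) = (39967 - 24543)/(-44058 - 21*(-77)) = 15424/(-44058 + 1617) = 15424/(-42441) = 15424*(-1/42441) = -15424/42441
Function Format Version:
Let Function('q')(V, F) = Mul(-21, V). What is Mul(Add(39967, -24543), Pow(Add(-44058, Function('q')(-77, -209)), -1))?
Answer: Rational(-15424, 42441) ≈ -0.36342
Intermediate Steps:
Mul(Add(39967, -24543), Pow(Add(-44058, Function('q')(-77, -209)), -1)) = Mul(Add(39967, -24543), Pow(Add(-44058, Mul(-21, -77)), -1)) = Mul(15424, Pow(Add(-44058, 1617), -1)) = Mul(15424, Pow(-42441, -1)) = Mul(15424, Rational(-1, 42441)) = Rational(-15424, 42441)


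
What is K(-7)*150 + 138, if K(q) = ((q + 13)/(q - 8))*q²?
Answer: -2802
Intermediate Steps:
K(q) = q²*(13 + q)/(-8 + q) (K(q) = ((13 + q)/(-8 + q))*q² = q²*(13 + q)/(-8 + q))
K(-7)*150 + 138 = ((-7)²*(13 - 7)/(-8 - 7))*150 + 138 = (49*6/(-15))*150 + 138 = (49*(-1/15)*6)*150 + 138 = -98/5*150 + 138 = -2940 + 138 = -2802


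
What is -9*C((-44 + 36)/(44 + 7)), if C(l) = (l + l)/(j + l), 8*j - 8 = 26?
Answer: 576/835 ≈ 0.68982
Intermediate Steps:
j = 17/4 (j = 1 + (⅛)*26 = 1 + 13/4 = 17/4 ≈ 4.2500)
C(l) = 2*l/(17/4 + l) (C(l) = (l + l)/(17/4 + l) = (2*l)/(17/4 + l) = 2*l/(17/4 + l))
-9*C((-44 + 36)/(44 + 7)) = -72*(-44 + 36)/(44 + 7)/(17 + 4*((-44 + 36)/(44 + 7))) = -72*(-8/51)/(17 + 4*(-8/51)) = -72*(-8*1/51)/(17 + 4*(-8*1/51)) = -72*(-8)/(51*(17 + 4*(-8/51))) = -72*(-8)/(51*(17 - 32/51)) = -72*(-8)/(51*835/51) = -72*(-8)*51/(51*835) = -9*(-64/835) = 576/835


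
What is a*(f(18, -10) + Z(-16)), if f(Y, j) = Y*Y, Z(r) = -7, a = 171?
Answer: 54207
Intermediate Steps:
f(Y, j) = Y²
a*(f(18, -10) + Z(-16)) = 171*(18² - 7) = 171*(324 - 7) = 171*317 = 54207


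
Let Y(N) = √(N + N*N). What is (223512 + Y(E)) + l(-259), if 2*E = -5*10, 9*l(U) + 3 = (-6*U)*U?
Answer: 178791 + 10*√6 ≈ 1.7882e+5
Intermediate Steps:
l(U) = -⅓ - 2*U²/3 (l(U) = -⅓ + ((-6*U)*U)/9 = -⅓ + (-6*U²)/9 = -⅓ - 2*U²/3)
E = -25 (E = (-5*10)/2 = (½)*(-50) = -25)
Y(N) = √(N + N²)
(223512 + Y(E)) + l(-259) = (223512 + √(-25*(1 - 25))) + (-⅓ - ⅔*(-259)²) = (223512 + √(-25*(-24))) + (-⅓ - ⅔*67081) = (223512 + √600) + (-⅓ - 134162/3) = (223512 + 10*√6) - 44721 = 178791 + 10*√6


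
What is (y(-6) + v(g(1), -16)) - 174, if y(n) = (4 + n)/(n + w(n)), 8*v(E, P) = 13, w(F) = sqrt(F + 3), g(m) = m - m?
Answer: -17895/104 + 2*I*sqrt(3)/39 ≈ -172.07 + 0.088823*I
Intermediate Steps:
g(m) = 0
w(F) = sqrt(3 + F)
v(E, P) = 13/8 (v(E, P) = (1/8)*13 = 13/8)
y(n) = (4 + n)/(n + sqrt(3 + n))
(y(-6) + v(g(1), -16)) - 174 = ((4 - 6)/(-6 + sqrt(3 - 6)) + 13/8) - 174 = (-2/(-6 + sqrt(-3)) + 13/8) - 174 = (-2/(-6 + I*sqrt(3)) + 13/8) - 174 = (13/8 - 2/(-6 + I*sqrt(3))) - 174 = -1379/8 - 2/(-6 + I*sqrt(3))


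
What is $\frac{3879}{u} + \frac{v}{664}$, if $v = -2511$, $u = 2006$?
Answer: $- \frac{1230705}{665992} \approx -1.8479$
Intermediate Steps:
$\frac{3879}{u} + \frac{v}{664} = \frac{3879}{2006} - \frac{2511}{664} = - \frac{1230705}{665992}$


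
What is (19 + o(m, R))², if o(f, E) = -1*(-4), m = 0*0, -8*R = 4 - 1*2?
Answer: 529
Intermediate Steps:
R = -¼ (R = -(4 - 1*2)/8 = -(4 - 2)/8 = -⅛*2 = -¼ ≈ -0.25000)
m = 0
o(f, E) = 4
(19 + o(m, R))² = (19 + 4)² = 23² = 529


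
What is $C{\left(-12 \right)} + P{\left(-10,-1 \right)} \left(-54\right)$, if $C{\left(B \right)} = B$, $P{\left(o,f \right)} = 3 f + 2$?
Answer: $42$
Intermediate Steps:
$P{\left(o,f \right)} = 2 + 3 f$
$C{\left(-12 \right)} + P{\left(-10,-1 \right)} \left(-54\right) = -12 + \left(2 + 3 \left(-1\right)\right) \left(-54\right) = -12 + \left(2 - 3\right) \left(-54\right) = -12 - -54 = -12 + 54 = 42$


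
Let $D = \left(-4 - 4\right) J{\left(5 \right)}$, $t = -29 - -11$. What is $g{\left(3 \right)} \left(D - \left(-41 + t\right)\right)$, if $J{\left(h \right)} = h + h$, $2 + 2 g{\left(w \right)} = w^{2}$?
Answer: $- \frac{147}{2} \approx -73.5$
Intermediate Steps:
$g{\left(w \right)} = -1 + \frac{w^{2}}{2}$
$J{\left(h \right)} = 2 h$
$t = -18$ ($t = -29 + 11 = -18$)
$D = -80$ ($D = \left(-4 - 4\right) 2 \cdot 5 = \left(-8\right) 10 = -80$)
$g{\left(3 \right)} \left(D - \left(-41 + t\right)\right) = \left(-1 + \frac{3^{2}}{2}\right) \left(-80 + \left(41 - -18\right)\right) = \left(-1 + \frac{1}{2} \cdot 9\right) \left(-80 + \left(41 + 18\right)\right) = \left(-1 + \frac{9}{2}\right) \left(-80 + 59\right) = \frac{7}{2} \left(-21\right) = - \frac{147}{2}$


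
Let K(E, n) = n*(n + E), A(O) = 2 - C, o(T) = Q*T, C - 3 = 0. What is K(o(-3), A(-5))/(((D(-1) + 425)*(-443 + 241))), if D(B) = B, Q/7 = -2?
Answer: 41/85648 ≈ 0.00047870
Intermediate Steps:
C = 3 (C = 3 + 0 = 3)
Q = -14 (Q = 7*(-2) = -14)
o(T) = -14*T
A(O) = -1 (A(O) = 2 - 1*3 = 2 - 3 = -1)
K(E, n) = n*(E + n)
K(o(-3), A(-5))/(((D(-1) + 425)*(-443 + 241))) = (-(-14*(-3) - 1))/(((-1 + 425)*(-443 + 241))) = (-(42 - 1))/((424*(-202))) = -1*41/(-85648) = -41*(-1/85648) = 41/85648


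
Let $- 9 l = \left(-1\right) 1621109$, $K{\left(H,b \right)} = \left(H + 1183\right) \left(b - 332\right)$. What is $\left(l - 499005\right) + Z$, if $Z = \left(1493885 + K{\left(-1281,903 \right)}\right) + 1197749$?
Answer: $\frac{20851148}{9} \approx 2.3168 \cdot 10^{6}$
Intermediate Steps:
$K{\left(H,b \right)} = \left(-332 + b\right) \left(1183 + H\right)$ ($K{\left(H,b \right)} = \left(1183 + H\right) \left(-332 + b\right) = \left(-332 + b\right) \left(1183 + H\right)$)
$Z = 2635676$ ($Z = \left(1493885 - 55958\right) + 1197749 = 1437927 + 1197749 = 2635676$)
$l = \frac{1621109}{9}$ ($l = - \frac{\left(-1\right) 1621109}{9} = \left(- \frac{1}{9}\right) \left(-1621109\right) = \frac{1621109}{9} \approx 1.8012 \cdot 10^{5}$)
$\left(l - 499005\right) + Z = \left(\frac{1621109}{9} - 499005\right) + 2635676 = - \frac{2869936}{9} + 2635676 = \frac{20851148}{9}$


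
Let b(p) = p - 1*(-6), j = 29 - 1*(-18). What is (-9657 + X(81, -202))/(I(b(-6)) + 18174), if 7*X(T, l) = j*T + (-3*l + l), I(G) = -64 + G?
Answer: -31694/63385 ≈ -0.50002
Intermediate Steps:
j = 47 (j = 29 + 18 = 47)
b(p) = 6 + p (b(p) = p + 6 = 6 + p)
X(T, l) = -2*l/7 + 47*T/7 (X(T, l) = (47*T + (-3*l + l))/7 = (47*T - 2*l)/7 = (-2*l + 47*T)/7 = -2*l/7 + 47*T/7)
(-9657 + X(81, -202))/(I(b(-6)) + 18174) = (-9657 + (-2/7*(-202) + (47/7)*81))/((-64 + (6 - 6)) + 18174) = (-9657 + (404/7 + 3807/7))/((-64 + 0) + 18174) = (-9657 + 4211/7)/(-64 + 18174) = -63388/7/18110 = -63388/7*1/18110 = -31694/63385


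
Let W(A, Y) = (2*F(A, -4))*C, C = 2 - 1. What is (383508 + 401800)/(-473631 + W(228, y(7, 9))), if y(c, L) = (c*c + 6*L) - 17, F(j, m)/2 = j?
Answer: -785308/472719 ≈ -1.6613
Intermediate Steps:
F(j, m) = 2*j
y(c, L) = -17 + c² + 6*L (y(c, L) = (c² + 6*L) - 17 = -17 + c² + 6*L)
C = 1
W(A, Y) = 4*A (W(A, Y) = (2*(2*A))*1 = (4*A)*1 = 4*A)
(383508 + 401800)/(-473631 + W(228, y(7, 9))) = (383508 + 401800)/(-473631 + 4*228) = 785308/(-473631 + 912) = 785308/(-472719) = 785308*(-1/472719) = -785308/472719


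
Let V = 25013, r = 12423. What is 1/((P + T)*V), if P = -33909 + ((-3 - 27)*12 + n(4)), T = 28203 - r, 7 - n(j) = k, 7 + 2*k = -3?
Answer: -1/462165201 ≈ -2.1637e-9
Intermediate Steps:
k = -5 (k = -7/2 + (½)*(-3) = -7/2 - 3/2 = -5)
n(j) = 12 (n(j) = 7 - 1*(-5) = 7 + 5 = 12)
T = 15780 (T = 28203 - 1*12423 = 28203 - 12423 = 15780)
P = -34257 (P = -33909 + ((-3 - 27)*12 + 12) = -33909 + (-30*12 + 12) = -33909 + (-360 + 12) = -33909 - 348 = -34257)
1/((P + T)*V) = 1/((-34257 + 15780)*25013) = (1/25013)/(-18477) = -1/18477*1/25013 = -1/462165201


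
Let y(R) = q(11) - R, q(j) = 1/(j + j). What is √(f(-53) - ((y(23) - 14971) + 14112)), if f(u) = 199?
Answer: √523182/22 ≈ 32.878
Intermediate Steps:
q(j) = 1/(2*j)
y(R) = 1/22 - R (y(R) = (½)/11 - R = (½)*(1/11) - R = 1/22 - R)
√(f(-53) - ((y(23) - 14971) + 14112)) = √(199 - (((1/22 - 1*23) - 14971) + 14112)) = √(199 - (((1/22 - 23) - 14971) + 14112)) = √(199 - ((-505/22 - 14971) + 14112)) = √(199 - (-329867/22 + 14112)) = √(199 - 1*(-19403/22)) = √(199 + 19403/22) = √(23781/22) = √523182/22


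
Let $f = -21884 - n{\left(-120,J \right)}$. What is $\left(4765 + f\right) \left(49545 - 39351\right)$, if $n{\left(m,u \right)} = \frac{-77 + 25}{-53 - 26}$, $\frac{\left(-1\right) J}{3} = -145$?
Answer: $- \frac{13786905882}{79} \approx -1.7452 \cdot 10^{8}$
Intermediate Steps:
$J = 435$ ($J = \left(-3\right) \left(-145\right) = 435$)
$n{\left(m,u \right)} = \frac{52}{79}$ ($n{\left(m,u \right)} = - \frac{52}{-79} = \left(-52\right) \left(- \frac{1}{79}\right) = \frac{52}{79}$)
$f = - \frac{1728888}{79}$ ($f = -21884 - \frac{52}{79} = - \frac{1728888}{79} \approx -21885.0$)
$\left(4765 + f\right) \left(49545 - 39351\right) = \left(4765 - \frac{1728888}{79}\right) \left(49545 - 39351\right) = \left(- \frac{1352453}{79}\right) 10194 = - \frac{13786905882}{79}$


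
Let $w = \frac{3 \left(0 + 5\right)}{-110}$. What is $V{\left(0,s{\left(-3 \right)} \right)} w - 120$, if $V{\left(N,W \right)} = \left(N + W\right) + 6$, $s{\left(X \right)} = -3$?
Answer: $- \frac{2649}{22} \approx -120.41$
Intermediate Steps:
$V{\left(N,W \right)} = 6 + N + W$
$w = - \frac{3}{22}$ ($w = 3 \cdot 5 \left(- \frac{1}{110}\right) = 15 \left(- \frac{1}{110}\right) = - \frac{3}{22} \approx -0.13636$)
$V{\left(0,s{\left(-3 \right)} \right)} w - 120 = \left(6 + 0 - 3\right) \left(- \frac{3}{22}\right) - 120 = 3 \left(- \frac{3}{22}\right) - 120 = - \frac{9}{22} - 120 = - \frac{2649}{22}$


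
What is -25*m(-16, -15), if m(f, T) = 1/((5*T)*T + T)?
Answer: -5/222 ≈ -0.022523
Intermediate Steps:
m(f, T) = 1/(T + 5*T²) (m(f, T) = 1/(5*T² + T) = 1/(T + 5*T²))
-25*m(-16, -15) = -25/((-15)*(1 + 5*(-15))) = -(-5)/(3*(1 - 75)) = -(-5)/(3*(-74)) = -(-5)*(-1)/(3*74) = -25*1/1110 = -5/222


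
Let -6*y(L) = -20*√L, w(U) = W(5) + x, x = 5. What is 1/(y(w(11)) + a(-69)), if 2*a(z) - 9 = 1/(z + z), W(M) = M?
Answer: -114172/2307973 + 84640*√10/2307973 ≈ 0.066501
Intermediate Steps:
a(z) = 9/2 + 1/(4*z) (a(z) = 9/2 + 1/(2*(z + z)) = 9/2 + 1/(2*((2*z))) = 9/2 + (1/(2*z))/2 = 9/2 + 1/(4*z))
w(U) = 10 (w(U) = 5 + 5 = 10)
y(L) = 10*√L/3 (y(L) = -(-10)*√L/3 = 10*√L/3)
1/(y(w(11)) + a(-69)) = 1/(10*√10/3 + (¼)*(1 + 18*(-69))/(-69)) = 1/(10*√10/3 + (¼)*(-1/69)*(1 - 1242)) = 1/(10*√10/3 + (¼)*(-1/69)*(-1241)) = 1/(10*√10/3 + 1241/276) = 1/(1241/276 + 10*√10/3)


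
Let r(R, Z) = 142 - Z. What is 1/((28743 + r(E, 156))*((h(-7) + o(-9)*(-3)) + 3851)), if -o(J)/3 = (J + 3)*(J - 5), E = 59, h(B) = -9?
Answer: 1/132095942 ≈ 7.5703e-9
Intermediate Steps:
o(J) = -3*(-5 + J)*(3 + J) (o(J) = -3*(J + 3)*(J - 5) = -3*(3 + J)*(-5 + J) = -3*(-5 + J)*(3 + J))
1/((28743 + r(E, 156))*((h(-7) + o(-9)*(-3)) + 3851)) = 1/((28743 + (142 - 1*156))*((-9 + (45 - 3*(-9)² + 6*(-9))*(-3)) + 3851)) = 1/((28743 + (142 - 156))*((-9 + (45 - 3*81 - 54)*(-3)) + 3851)) = 1/((28743 - 14)*((-9 + (45 - 243 - 54)*(-3)) + 3851)) = 1/(28729*((-9 - 252*(-3)) + 3851)) = 1/(28729*((-9 + 756) + 3851)) = 1/(28729*(747 + 3851)) = 1/(28729*4598) = 1/132095942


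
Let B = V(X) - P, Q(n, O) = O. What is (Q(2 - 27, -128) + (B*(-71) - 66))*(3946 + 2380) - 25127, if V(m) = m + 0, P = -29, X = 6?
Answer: -16972481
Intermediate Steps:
V(m) = m
B = 35 (B = 6 - 1*(-29) = 6 + 29 = 35)
(Q(2 - 27, -128) + (B*(-71) - 66))*(3946 + 2380) - 25127 = (-128 + (35*(-71) - 66))*(3946 + 2380) - 25127 = (-128 + (-2485 - 66))*6326 - 25127 = (-128 - 2551)*6326 - 25127 = -2679*6326 - 25127 = -16947354 - 25127 = -16972481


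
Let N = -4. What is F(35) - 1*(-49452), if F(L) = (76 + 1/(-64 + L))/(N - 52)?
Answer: 80307845/1624 ≈ 49451.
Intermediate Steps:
F(L) = -19/14 - 1/(56*(-64 + L)) (F(L) = (76 + 1/(-64 + L))/(-4 - 52) = (76 + 1/(-64 + L))/(-56) = (76 + 1/(-64 + L))*(-1/56) = -19/14 - 1/(56*(-64 + L)))
F(35) - 1*(-49452) = (-4863 + 76*35)/(56*(64 - 1*35)) - 1*(-49452) = (-4863 + 2660)/(56*(64 - 35)) + 49452 = (1/56)*(-2203)/29 + 49452 = (1/56)*(1/29)*(-2203) + 49452 = -2203/1624 + 49452 = 80307845/1624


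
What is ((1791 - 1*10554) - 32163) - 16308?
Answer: -57234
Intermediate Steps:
((1791 - 1*10554) - 32163) - 16308 = ((1791 - 10554) - 32163) - 16308 = (-8763 - 32163) - 16308 = -40926 - 16308 = -57234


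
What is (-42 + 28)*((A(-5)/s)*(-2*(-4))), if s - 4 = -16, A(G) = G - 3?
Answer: -224/3 ≈ -74.667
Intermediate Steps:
A(G) = -3 + G
s = -12 (s = 4 - 16 = -12)
(-42 + 28)*((A(-5)/s)*(-2*(-4))) = (-42 + 28)*(((-3 - 5)/(-12))*(-2*(-4))) = -14*(-8*(-1/12))*8 = -28*8/3 = -14*16/3 = -224/3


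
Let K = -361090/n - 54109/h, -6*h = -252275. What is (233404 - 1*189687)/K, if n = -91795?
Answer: 202476016666825/12258473164 ≈ 16517.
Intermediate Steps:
h = 252275/6 (h = -⅙*(-252275) = 252275/6 ≈ 42046.)
K = 12258473164/4631516725 (K = -361090/(-91795) - 54109/252275/6 = -361090*(-1/91795) - 54109*6/252275 = 72218/18359 - 324654/252275 = 12258473164/4631516725 ≈ 2.6468)
(233404 - 1*189687)/K = (233404 - 1*189687)/(12258473164/4631516725) = (233404 - 189687)*(4631516725/12258473164) = 43717*(4631516725/12258473164) = 202476016666825/12258473164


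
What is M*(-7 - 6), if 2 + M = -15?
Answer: 221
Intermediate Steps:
M = -17 (M = -2 - 15 = -17)
M*(-7 - 6) = -17*(-7 - 6) = -17*(-13) = 221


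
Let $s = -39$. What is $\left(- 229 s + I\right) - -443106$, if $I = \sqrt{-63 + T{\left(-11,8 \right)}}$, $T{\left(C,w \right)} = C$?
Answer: $452037 + i \sqrt{74} \approx 4.5204 \cdot 10^{5} + 8.6023 i$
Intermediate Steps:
$I = i \sqrt{74}$ ($I = \sqrt{-63 - 11} = \sqrt{-74} = i \sqrt{74} \approx 8.6023 i$)
$\left(- 229 s + I\right) - -443106 = \left(\left(-229\right) \left(-39\right) + i \sqrt{74}\right) - -443106 = \left(8931 + i \sqrt{74}\right) + 443106 = 452037 + i \sqrt{74}$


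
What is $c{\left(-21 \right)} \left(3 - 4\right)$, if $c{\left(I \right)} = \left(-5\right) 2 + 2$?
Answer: $8$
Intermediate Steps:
$c{\left(I \right)} = -8$ ($c{\left(I \right)} = -10 + 2 = -8$)
$c{\left(-21 \right)} \left(3 - 4\right) = - 8 \left(3 - 4\right) = \left(-8\right) \left(-1\right) = 8$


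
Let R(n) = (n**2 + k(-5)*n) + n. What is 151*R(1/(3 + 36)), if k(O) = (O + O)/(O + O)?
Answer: 11929/1521 ≈ 7.8429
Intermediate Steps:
k(O) = 1 (k(O) = (2*O)/((2*O)) = (2*O)*(1/(2*O)) = 1)
R(n) = n**2 + 2*n (R(n) = (n**2 + 1*n) + n = (n**2 + n) + n = (n + n**2) + n = n**2 + 2*n)
151*R(1/(3 + 36)) = 151*((2 + 1/(3 + 36))/(3 + 36)) = 151*((2 + 1/39)/39) = 151*((1/39)*(79/39)) = 151*(79/1521) = 11929/1521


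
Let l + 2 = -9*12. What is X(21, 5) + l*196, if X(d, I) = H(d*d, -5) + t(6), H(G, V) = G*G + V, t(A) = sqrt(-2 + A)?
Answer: 172918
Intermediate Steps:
H(G, V) = V + G**2 (H(G, V) = G**2 + V = V + G**2)
l = -110 (l = -2 - 9*12 = -2 - 108 = -110)
X(d, I) = -3 + d**4 (X(d, I) = (-5 + (d*d)**2) + sqrt(-2 + 6) = (-5 + (d**2)**2) + sqrt(4) = (-5 + d**4) + 2 = -3 + d**4)
X(21, 5) + l*196 = (-3 + 21**4) - 110*196 = (-3 + 194481) - 21560 = 194478 - 21560 = 172918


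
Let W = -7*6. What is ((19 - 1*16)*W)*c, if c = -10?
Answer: 1260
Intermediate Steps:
W = -42
((19 - 1*16)*W)*c = ((19 - 1*16)*(-42))*(-10) = ((19 - 16)*(-42))*(-10) = (3*(-42))*(-10) = -126*(-10) = 1260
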